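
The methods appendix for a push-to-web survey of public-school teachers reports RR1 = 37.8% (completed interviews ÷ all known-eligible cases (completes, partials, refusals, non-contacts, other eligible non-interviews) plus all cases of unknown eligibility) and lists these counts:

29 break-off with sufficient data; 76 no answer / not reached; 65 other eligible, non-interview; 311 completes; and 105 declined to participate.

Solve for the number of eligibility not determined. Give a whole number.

RR1 = 311 / D = 0.378
D = 311 / 0.378 = 822.8
Rest of base = 586
eligibility not determined = 822.8 − 586 ≈ 237

237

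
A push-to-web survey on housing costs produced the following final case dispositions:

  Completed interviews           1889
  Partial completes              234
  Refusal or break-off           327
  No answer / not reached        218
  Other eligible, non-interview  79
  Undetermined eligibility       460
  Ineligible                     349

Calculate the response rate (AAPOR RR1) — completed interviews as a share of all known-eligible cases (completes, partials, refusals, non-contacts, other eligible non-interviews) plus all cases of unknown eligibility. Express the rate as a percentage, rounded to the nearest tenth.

Top: 1889
Base: 1889 + 234 + 327 + 218 + 79 + 460 = 3207
RR1 = 1889 / 3207 = 0.5890

58.9%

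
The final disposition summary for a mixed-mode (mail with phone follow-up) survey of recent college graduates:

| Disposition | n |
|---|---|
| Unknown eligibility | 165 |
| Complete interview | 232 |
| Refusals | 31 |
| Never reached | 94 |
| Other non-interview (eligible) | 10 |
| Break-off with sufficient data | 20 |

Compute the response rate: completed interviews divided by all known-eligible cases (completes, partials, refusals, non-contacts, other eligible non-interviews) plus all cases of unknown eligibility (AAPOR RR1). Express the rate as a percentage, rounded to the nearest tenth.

42.0%

Top = 232
Base = 232 + 20 + 31 + 94 + 10 + 165 = 552
RR1 = 232 / 552 = 0.4203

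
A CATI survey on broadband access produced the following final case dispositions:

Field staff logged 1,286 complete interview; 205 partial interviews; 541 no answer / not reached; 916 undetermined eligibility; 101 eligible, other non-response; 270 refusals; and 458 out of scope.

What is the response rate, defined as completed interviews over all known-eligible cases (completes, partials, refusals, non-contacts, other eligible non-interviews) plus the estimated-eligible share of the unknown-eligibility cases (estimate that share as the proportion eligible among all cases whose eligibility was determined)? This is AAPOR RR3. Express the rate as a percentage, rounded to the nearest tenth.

Numerator = 1286
Determined eligible = 1286 + 205 + 270 + 541 + 101 = 2403
e = 2403 / (2403 + 458) = 2403 / 2861 = 0.8399
Eligible share of unknowns = 0.8399 × 916 = 769.35
Base = 2403 + 769.35 = 3172.35
RR3 = 1286 / 3172.35 = 0.4054

40.5%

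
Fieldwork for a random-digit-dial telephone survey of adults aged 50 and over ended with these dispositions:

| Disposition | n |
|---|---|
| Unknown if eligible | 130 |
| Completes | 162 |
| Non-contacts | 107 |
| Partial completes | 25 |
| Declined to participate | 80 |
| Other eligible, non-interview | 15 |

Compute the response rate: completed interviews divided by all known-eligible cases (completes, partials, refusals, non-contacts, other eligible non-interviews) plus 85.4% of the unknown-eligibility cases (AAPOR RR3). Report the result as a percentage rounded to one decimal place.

32.4%

Num: 162
Known eligible: 162 + 25 + 80 + 107 + 15 = 389
e × U: 0.8540 × 130 = 111.02
Denominator: 389 + 111.02 = 500.02
RR3 = 162 / 500.02 = 0.3240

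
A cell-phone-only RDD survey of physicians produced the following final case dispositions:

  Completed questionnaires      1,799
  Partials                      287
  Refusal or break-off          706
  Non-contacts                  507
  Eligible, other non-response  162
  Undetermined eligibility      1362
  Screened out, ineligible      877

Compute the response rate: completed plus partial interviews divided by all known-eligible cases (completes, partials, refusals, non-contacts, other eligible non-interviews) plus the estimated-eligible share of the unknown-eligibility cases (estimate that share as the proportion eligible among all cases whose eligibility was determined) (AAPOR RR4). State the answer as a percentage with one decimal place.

Num = 1799 + 287 = 2086
Known eligible = 1799 + 287 + 706 + 507 + 162 = 3461
e = 3461 / (3461 + 877) = 3461 / 4338 = 0.7978
Estimated eligible among unknowns = 0.7978 × 1362 = 1086.60
Denom = 3461 + 1086.60 = 4547.60
RR4 = 2086 / 4547.60 = 0.4587

45.9%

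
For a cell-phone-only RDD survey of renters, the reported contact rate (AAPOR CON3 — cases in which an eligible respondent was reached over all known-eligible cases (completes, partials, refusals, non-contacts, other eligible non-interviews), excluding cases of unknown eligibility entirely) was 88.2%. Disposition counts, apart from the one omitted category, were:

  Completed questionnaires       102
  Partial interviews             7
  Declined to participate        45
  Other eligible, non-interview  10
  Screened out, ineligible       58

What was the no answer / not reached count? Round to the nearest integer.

Numerator = 102 + 7 + 45 + 10 = 164
CON3 = 164 / D = 0.882
D = 164 / 0.882 = 185.9
Rest of base = 164
no answer / not reached = 185.9 − 164 ≈ 22

22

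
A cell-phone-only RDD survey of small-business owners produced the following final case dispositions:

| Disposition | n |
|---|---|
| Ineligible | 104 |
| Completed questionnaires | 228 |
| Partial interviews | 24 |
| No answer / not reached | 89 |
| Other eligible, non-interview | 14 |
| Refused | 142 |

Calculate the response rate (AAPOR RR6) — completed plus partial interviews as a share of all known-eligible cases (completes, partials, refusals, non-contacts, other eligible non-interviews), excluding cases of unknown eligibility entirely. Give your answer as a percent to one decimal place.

50.7%

Num = 228 + 24 = 252
Denominator = 228 + 24 + 142 + 89 + 14 = 497
RR6 = 252 / 497 = 0.5070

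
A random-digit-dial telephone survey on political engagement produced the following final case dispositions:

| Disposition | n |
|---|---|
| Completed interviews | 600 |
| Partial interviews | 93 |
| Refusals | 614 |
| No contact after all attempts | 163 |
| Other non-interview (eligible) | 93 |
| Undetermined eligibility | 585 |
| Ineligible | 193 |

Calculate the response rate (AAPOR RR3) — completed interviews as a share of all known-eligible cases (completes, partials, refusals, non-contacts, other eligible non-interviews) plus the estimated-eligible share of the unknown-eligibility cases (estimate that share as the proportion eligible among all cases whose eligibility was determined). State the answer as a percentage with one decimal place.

28.8%

Numerator: 600
Known eligible: 600 + 93 + 614 + 163 + 93 = 1563
e = 1563 / (1563 + 193) = 1563 / 1756 = 0.8901
e × U: 0.8901 × 585 = 520.71
Base: 1563 + 520.71 = 2083.71
RR3 = 600 / 2083.71 = 0.2879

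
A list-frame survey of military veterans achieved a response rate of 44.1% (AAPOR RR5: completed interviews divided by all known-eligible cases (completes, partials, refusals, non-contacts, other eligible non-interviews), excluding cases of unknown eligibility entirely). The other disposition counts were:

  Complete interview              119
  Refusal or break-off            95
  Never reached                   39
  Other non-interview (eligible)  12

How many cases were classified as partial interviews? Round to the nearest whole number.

RR5 = 119 / D = 0.441
D = 119 / 0.441 = 269.8
Rest of base = 265
partial interviews = 269.8 − 265 ≈ 5

5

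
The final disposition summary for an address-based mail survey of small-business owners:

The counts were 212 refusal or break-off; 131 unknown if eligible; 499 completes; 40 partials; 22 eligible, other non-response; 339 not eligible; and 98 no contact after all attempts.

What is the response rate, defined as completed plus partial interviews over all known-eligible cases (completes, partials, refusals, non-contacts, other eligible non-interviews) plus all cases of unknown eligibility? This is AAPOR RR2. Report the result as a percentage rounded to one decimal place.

53.8%

Numerator: 499 + 40 = 539
Denom: 499 + 40 + 212 + 98 + 22 + 131 = 1002
RR2 = 539 / 1002 = 0.5379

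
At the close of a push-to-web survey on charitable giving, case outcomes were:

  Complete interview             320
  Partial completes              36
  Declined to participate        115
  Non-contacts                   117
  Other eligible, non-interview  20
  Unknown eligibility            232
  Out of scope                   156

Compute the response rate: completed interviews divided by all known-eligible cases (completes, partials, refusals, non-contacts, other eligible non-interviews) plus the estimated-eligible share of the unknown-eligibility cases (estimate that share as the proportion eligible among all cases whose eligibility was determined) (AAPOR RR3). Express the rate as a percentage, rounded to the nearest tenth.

40.4%

Top → 320
Known eligible → 320 + 36 + 115 + 117 + 20 = 608
e = 608 / (608 + 156) = 608 / 764 = 0.7958
Eligible share of unknowns → 0.7958 × 232 = 184.63
Base → 608 + 184.63 = 792.63
RR3 = 320 / 792.63 = 0.4037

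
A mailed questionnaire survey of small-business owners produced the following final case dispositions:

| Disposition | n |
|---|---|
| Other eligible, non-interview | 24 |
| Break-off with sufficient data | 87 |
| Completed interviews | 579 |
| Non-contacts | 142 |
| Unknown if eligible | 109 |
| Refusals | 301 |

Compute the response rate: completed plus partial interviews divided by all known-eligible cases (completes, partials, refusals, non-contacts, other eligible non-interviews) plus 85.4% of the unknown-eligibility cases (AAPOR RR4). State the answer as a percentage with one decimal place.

54.3%

Top = 579 + 87 = 666
Eligible (known) = 579 + 87 + 301 + 142 + 24 = 1133
Estimated eligible among unknowns = 0.8540 × 109 = 93.09
Denominator = 1133 + 93.09 = 1226.09
RR4 = 666 / 1226.09 = 0.5432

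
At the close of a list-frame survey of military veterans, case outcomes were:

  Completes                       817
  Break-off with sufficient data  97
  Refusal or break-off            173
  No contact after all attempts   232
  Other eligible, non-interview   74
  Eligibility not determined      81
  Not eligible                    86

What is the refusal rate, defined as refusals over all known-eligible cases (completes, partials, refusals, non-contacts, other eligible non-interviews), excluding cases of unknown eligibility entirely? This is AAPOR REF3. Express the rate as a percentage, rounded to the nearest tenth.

12.4%

Numerator: 173
Base: 817 + 97 + 173 + 232 + 74 = 1393
REF3 = 173 / 1393 = 0.1242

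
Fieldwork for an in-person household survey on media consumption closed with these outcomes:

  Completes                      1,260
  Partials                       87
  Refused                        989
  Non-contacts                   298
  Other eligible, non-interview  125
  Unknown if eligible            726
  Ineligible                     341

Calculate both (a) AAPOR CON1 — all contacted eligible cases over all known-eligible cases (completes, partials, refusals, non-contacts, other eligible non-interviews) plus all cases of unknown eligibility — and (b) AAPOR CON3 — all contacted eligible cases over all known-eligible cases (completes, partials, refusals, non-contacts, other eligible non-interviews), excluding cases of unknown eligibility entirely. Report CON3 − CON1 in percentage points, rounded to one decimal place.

18.6

Top = 1260 + 87 + 989 + 125 = 2461
Denominator = 1260 + 87 + 989 + 298 + 125 + 726 = 3485
CON1 = 2461 / 3485 = 0.7062
Denominator = 1260 + 87 + 989 + 298 + 125 = 2759
CON3 = 2461 / 2759 = 0.8920
Difference = 89.20 − 70.62 = 18.58 percentage points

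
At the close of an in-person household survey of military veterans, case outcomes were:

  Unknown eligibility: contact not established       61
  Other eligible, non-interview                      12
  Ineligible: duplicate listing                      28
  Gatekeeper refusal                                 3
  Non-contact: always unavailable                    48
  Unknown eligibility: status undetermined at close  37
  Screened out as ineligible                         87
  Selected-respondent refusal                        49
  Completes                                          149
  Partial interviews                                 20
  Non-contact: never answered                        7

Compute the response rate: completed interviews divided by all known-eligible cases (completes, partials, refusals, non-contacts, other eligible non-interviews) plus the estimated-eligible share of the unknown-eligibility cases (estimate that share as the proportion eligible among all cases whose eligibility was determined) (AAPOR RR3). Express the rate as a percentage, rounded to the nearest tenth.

41.6%

Refused = 3 + 49 = 52
No contact after all attempts = 7 + 48 = 55
Undetermined eligibility = 61 + 37 = 98
Out of scope = 87 + 28 = 115
Top → 149
Known eligible → 149 + 20 + 52 + 55 + 12 = 288
e = 288 / (288 + 115) = 288 / 403 = 0.7146
e × U → 0.7146 × 98 = 70.03
Base → 288 + 70.03 = 358.03
RR3 = 149 / 358.03 = 0.4162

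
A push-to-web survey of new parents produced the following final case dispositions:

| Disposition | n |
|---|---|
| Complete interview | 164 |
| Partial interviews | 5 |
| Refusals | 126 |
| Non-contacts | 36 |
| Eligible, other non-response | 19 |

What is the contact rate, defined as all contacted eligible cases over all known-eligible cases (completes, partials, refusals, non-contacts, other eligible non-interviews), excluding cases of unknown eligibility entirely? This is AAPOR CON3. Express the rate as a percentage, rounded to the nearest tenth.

89.7%

Numerator: 164 + 5 + 126 + 19 = 314
Denom: 164 + 5 + 126 + 36 + 19 = 350
CON3 = 314 / 350 = 0.8971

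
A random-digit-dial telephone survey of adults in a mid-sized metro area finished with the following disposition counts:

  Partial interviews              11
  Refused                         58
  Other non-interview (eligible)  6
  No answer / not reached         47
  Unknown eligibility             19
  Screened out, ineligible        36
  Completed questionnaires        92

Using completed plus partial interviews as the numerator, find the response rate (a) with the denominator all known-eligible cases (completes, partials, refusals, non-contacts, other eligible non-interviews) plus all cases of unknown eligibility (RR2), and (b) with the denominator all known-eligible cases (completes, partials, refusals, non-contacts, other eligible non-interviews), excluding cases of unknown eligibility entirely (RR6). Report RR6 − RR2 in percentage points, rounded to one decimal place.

3.9

Top: 92 + 11 = 103
Denom: 92 + 11 + 58 + 47 + 6 + 19 = 233
RR2 = 103 / 233 = 0.4421
Denom: 92 + 11 + 58 + 47 + 6 = 214
RR6 = 103 / 214 = 0.4813
Difference = 48.13 − 44.21 = 3.92 percentage points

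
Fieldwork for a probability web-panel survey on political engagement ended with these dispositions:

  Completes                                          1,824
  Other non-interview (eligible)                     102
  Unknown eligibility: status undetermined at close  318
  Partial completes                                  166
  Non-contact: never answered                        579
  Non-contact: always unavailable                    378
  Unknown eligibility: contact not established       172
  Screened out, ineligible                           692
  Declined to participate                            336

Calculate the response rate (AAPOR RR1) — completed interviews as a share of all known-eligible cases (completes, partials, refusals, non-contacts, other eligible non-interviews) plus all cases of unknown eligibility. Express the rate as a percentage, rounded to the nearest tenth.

Non-contacts = 579 + 378 = 957
Undetermined eligibility = 172 + 318 = 490
Numerator → 1824
Base → 1824 + 166 + 336 + 957 + 102 + 490 = 3875
RR1 = 1824 / 3875 = 0.4707

47.1%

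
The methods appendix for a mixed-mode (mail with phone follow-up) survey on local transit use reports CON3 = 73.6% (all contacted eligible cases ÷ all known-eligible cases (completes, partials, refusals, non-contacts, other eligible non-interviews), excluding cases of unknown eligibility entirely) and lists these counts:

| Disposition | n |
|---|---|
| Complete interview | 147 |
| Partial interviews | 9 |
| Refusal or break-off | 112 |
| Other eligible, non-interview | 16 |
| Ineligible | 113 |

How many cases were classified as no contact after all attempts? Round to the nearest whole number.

102

Numerator = 147 + 9 + 112 + 16 = 284
CON3 = 284 / D = 0.736
D = 284 / 0.736 = 385.9
Remaining denominator categories sum to 284
no contact after all attempts = 385.9 − 284 ≈ 102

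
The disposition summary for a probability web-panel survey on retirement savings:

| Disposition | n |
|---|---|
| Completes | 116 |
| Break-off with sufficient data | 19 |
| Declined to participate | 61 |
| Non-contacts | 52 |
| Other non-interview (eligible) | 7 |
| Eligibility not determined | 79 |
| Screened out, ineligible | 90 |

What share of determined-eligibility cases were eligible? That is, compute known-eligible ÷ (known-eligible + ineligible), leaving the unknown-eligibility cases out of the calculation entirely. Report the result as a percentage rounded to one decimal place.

Known eligible = 116 + 19 + 61 + 52 + 7 = 255
e = 255 / (255 + 90) = 255 / 345 = 0.7391

73.9%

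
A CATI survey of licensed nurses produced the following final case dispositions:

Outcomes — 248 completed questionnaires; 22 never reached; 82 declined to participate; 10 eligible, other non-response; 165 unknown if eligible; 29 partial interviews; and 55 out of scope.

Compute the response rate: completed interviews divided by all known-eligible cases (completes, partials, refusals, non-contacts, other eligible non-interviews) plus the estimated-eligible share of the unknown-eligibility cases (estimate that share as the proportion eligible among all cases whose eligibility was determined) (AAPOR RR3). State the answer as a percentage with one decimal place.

46.3%

Top = 248
Determined eligible = 248 + 29 + 82 + 22 + 10 = 391
e = 391 / (391 + 55) = 391 / 446 = 0.8767
Eligible share of unknowns = 0.8767 × 165 = 144.66
Denominator = 391 + 144.66 = 535.66
RR3 = 248 / 535.66 = 0.4630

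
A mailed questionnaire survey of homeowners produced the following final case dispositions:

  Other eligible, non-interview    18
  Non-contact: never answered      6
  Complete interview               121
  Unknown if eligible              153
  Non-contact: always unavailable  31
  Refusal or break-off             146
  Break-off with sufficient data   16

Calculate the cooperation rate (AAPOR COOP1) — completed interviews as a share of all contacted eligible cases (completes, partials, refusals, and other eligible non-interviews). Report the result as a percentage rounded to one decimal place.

Never reached = 6 + 31 = 37
Top → 121
Denominator → 121 + 16 + 146 + 18 = 301
COOP1 = 121 / 301 = 0.4020

40.2%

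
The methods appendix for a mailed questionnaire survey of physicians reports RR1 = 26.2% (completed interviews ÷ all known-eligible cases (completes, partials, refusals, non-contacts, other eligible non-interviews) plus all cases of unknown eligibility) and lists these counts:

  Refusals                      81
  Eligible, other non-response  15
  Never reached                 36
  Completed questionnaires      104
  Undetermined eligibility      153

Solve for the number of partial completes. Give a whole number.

RR1 = 104 / D = 0.262
D = 104 / 0.262 = 396.9
Remaining denominator categories sum to 389
partial completes = 396.9 − 389 ≈ 8

8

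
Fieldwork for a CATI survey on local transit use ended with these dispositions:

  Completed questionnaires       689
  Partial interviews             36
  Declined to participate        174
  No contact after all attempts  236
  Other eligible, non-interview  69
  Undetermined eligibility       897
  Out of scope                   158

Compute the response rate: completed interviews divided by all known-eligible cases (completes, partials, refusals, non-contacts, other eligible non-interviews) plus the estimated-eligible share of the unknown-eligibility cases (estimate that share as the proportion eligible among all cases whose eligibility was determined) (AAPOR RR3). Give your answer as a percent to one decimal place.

Top → 689
Determined eligible → 689 + 36 + 174 + 236 + 69 = 1204
e = 1204 / (1204 + 158) = 1204 / 1362 = 0.8840
e × U → 0.8840 × 897 = 792.95
Denominator → 1204 + 792.95 = 1996.95
RR3 = 689 / 1996.95 = 0.3450

34.5%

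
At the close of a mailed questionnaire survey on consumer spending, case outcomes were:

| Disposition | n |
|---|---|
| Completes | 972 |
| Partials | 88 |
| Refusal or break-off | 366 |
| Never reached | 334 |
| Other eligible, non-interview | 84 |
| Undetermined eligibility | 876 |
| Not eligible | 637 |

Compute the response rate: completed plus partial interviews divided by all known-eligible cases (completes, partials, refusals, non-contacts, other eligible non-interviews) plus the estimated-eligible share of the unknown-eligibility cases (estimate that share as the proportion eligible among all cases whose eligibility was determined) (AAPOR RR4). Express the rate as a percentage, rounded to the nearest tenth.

42.5%

Top → 972 + 88 = 1060
Determined eligible → 972 + 88 + 366 + 334 + 84 = 1844
e = 1844 / (1844 + 637) = 1844 / 2481 = 0.7432
Eligible share of unknowns → 0.7432 × 876 = 651.04
Denominator → 1844 + 651.04 = 2495.04
RR4 = 1060 / 2495.04 = 0.4248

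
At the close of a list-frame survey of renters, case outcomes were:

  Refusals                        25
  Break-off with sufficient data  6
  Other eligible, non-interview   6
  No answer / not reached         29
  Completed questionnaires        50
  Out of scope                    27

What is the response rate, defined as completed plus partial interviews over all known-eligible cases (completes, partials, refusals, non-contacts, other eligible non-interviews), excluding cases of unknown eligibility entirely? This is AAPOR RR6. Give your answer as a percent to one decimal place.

Numerator = 50 + 6 = 56
Base = 50 + 6 + 25 + 29 + 6 = 116
RR6 = 56 / 116 = 0.4828

48.3%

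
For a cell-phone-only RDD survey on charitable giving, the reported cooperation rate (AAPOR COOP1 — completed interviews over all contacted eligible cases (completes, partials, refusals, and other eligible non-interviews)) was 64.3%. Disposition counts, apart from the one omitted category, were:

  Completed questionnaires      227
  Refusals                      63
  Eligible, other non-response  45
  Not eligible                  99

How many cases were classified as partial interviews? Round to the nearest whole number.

18

COOP1 = 227 / D = 0.643
D = 227 / 0.643 = 353.0
Remaining denominator categories sum to 335
partial interviews = 353.0 − 335 ≈ 18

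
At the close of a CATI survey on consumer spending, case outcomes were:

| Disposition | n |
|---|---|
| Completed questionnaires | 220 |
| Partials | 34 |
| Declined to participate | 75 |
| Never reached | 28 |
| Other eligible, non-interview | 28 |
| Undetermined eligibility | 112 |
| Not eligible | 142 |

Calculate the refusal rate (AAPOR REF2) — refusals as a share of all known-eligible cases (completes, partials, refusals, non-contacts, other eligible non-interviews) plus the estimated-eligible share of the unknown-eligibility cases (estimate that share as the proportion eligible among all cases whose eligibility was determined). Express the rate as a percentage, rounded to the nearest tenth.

Num → 75
Eligible (known) → 220 + 34 + 75 + 28 + 28 = 385
e = 385 / (385 + 142) = 385 / 527 = 0.7306
Estimated eligible among unknowns → 0.7306 × 112 = 81.83
Denominator → 385 + 81.83 = 466.83
REF2 = 75 / 466.83 = 0.1607

16.1%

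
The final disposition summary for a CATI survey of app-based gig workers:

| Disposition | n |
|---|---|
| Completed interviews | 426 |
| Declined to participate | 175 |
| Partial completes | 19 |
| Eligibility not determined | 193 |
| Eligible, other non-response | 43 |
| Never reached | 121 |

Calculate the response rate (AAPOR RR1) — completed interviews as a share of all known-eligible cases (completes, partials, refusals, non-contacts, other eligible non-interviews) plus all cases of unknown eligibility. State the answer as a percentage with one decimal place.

Numerator: 426
Base: 426 + 19 + 175 + 121 + 43 + 193 = 977
RR1 = 426 / 977 = 0.4360

43.6%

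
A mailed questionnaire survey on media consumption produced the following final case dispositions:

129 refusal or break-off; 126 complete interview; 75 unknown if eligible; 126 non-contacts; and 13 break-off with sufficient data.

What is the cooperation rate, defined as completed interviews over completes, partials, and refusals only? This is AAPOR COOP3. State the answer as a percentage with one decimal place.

47.0%

Top = 126
Base = 126 + 13 + 129 = 268
COOP3 = 126 / 268 = 0.4701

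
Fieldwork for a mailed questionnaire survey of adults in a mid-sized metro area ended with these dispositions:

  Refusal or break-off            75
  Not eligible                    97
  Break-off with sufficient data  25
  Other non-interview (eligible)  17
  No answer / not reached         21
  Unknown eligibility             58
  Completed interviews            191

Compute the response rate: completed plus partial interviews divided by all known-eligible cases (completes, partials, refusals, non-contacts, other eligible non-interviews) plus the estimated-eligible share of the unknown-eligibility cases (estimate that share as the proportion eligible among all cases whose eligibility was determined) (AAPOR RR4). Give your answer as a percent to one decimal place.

Top = 191 + 25 = 216
Eligible (known) = 191 + 25 + 75 + 21 + 17 = 329
e = 329 / (329 + 97) = 329 / 426 = 0.7723
e × U = 0.7723 × 58 = 44.79
Denom = 329 + 44.79 = 373.79
RR4 = 216 / 373.79 = 0.5779

57.8%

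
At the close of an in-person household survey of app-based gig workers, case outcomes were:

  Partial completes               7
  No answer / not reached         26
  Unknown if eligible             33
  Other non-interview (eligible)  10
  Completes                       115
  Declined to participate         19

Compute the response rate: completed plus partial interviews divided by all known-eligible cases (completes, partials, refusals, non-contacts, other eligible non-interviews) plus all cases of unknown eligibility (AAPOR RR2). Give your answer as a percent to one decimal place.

Top: 115 + 7 = 122
Denominator: 115 + 7 + 19 + 26 + 10 + 33 = 210
RR2 = 122 / 210 = 0.5810

58.1%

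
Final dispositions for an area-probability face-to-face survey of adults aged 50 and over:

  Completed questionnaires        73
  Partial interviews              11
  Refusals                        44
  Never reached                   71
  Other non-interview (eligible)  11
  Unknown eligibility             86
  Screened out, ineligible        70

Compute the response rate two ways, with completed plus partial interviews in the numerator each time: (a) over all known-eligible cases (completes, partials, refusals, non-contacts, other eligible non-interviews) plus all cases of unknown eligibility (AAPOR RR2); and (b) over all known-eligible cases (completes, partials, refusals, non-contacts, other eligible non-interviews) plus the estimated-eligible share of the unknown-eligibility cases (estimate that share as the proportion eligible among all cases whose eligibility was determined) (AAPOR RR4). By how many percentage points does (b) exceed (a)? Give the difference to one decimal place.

Top = 73 + 11 = 84
Denom = 73 + 11 + 44 + 71 + 11 + 86 = 296
RR2 = 84 / 296 = 0.2838
Known eligible = 73 + 11 + 44 + 71 + 11 = 210
e = 210 / (210 + 70) = 210 / 280 = 0.7500
Eligible share of unknowns = 0.7500 × 86 = 64.50
Denom = 210 + 64.50 = 274.50
RR4 = 84 / 274.50 = 0.3060
Difference = 30.60 − 28.38 = 2.22 percentage points

2.2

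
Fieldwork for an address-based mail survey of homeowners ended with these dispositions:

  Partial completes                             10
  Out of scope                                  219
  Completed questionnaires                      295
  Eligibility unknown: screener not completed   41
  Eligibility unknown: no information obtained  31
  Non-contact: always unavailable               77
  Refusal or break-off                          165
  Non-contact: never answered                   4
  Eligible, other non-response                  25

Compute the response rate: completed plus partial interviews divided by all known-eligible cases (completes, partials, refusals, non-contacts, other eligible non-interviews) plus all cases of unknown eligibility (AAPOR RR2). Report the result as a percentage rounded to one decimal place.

Non-contacts = 4 + 77 = 81
Eligibility not determined = 41 + 31 = 72
Numerator = 295 + 10 = 305
Base = 295 + 10 + 165 + 81 + 25 + 72 = 648
RR2 = 305 / 648 = 0.4707

47.1%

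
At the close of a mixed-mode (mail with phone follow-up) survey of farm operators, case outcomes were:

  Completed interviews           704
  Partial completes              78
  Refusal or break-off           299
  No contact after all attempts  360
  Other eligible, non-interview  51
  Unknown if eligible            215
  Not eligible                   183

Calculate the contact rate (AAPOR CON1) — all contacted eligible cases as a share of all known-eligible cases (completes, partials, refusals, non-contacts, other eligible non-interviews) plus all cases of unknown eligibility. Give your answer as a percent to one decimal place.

Top → 704 + 78 + 299 + 51 = 1132
Denominator → 704 + 78 + 299 + 360 + 51 + 215 = 1707
CON1 = 1132 / 1707 = 0.6632

66.3%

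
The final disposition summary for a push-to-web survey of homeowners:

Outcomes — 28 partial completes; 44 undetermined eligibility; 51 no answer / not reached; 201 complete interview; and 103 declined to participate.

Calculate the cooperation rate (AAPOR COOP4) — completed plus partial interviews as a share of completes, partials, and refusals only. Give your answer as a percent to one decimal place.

69.0%

Numerator: 201 + 28 = 229
Denom: 201 + 28 + 103 = 332
COOP4 = 229 / 332 = 0.6898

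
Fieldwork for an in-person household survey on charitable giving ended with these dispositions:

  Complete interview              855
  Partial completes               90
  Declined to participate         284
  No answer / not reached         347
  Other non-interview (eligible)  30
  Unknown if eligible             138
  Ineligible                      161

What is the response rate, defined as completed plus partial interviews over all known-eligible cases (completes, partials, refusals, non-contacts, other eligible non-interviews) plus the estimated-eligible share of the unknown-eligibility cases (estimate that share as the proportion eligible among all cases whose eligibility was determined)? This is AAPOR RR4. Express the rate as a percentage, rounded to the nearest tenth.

54.6%

Num → 855 + 90 = 945
Determined eligible → 855 + 90 + 284 + 347 + 30 = 1606
e = 1606 / (1606 + 161) = 1606 / 1767 = 0.9089
e × U → 0.9089 × 138 = 125.43
Base → 1606 + 125.43 = 1731.43
RR4 = 945 / 1731.43 = 0.5458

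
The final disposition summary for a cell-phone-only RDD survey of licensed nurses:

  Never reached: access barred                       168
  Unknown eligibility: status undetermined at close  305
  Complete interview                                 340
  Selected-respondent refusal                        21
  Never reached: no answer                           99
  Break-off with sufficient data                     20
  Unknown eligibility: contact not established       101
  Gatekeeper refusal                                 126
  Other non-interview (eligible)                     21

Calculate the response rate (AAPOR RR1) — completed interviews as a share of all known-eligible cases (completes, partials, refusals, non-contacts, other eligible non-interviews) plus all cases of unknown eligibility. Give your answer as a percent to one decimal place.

Refusal or break-off = 126 + 21 = 147
Non-contacts = 99 + 168 = 267
Unknown if eligible = 101 + 305 = 406
Num → 340
Denom → 340 + 20 + 147 + 267 + 21 + 406 = 1201
RR1 = 340 / 1201 = 0.2831

28.3%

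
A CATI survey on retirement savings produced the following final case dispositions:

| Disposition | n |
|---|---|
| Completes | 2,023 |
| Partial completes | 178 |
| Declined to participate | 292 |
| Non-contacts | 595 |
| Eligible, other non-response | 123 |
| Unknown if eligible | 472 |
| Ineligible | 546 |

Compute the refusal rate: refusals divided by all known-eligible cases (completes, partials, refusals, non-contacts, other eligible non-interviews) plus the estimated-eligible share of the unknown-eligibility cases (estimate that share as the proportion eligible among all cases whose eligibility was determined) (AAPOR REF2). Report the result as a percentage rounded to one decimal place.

Top → 292
Eligible (known) → 2023 + 178 + 292 + 595 + 123 = 3211
e = 3211 / (3211 + 546) = 3211 / 3757 = 0.8547
Estimated eligible among unknowns → 0.8547 × 472 = 403.42
Base → 3211 + 403.42 = 3614.42
REF2 = 292 / 3614.42 = 0.0808

8.1%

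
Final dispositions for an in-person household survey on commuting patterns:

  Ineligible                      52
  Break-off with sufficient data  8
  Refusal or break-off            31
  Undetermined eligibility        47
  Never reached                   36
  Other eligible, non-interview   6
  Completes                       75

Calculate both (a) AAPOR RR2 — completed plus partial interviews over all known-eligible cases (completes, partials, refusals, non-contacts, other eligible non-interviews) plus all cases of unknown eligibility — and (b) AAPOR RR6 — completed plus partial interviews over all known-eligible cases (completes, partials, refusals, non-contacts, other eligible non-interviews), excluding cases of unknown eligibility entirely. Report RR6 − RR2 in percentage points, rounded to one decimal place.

Numerator → 75 + 8 = 83
Denominator → 75 + 8 + 31 + 36 + 6 + 47 = 203
RR2 = 83 / 203 = 0.4089
Denominator → 75 + 8 + 31 + 36 + 6 = 156
RR6 = 83 / 156 = 0.5321
Difference = 53.21 − 40.89 = 12.32 percentage points

12.3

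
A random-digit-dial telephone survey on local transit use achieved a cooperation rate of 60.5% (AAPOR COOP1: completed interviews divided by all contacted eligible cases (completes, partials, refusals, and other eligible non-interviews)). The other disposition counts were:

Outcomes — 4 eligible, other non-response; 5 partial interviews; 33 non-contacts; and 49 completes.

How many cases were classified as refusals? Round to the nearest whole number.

COOP1 = 49 / D = 0.605
D = 49 / 0.605 = 81.0
Rest of base = 58
refusals = 81.0 − 58 ≈ 23

23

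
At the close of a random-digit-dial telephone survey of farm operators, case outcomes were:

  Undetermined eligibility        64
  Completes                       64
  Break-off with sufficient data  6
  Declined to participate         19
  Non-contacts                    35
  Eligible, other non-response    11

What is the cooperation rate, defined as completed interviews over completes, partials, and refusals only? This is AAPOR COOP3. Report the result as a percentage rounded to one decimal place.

Num = 64
Denominator = 64 + 6 + 19 = 89
COOP3 = 64 / 89 = 0.7191

71.9%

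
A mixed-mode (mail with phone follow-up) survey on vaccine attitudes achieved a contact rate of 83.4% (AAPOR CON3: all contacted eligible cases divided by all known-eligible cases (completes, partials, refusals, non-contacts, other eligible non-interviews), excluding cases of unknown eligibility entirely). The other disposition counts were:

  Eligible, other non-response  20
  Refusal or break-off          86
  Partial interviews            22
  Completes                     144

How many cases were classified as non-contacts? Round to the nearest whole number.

54

Top = 144 + 22 + 86 + 20 = 272
CON3 = 272 / D = 0.834
D = 272 / 0.834 = 326.1
Remaining denominator categories sum to 272
non-contacts = 326.1 − 272 ≈ 54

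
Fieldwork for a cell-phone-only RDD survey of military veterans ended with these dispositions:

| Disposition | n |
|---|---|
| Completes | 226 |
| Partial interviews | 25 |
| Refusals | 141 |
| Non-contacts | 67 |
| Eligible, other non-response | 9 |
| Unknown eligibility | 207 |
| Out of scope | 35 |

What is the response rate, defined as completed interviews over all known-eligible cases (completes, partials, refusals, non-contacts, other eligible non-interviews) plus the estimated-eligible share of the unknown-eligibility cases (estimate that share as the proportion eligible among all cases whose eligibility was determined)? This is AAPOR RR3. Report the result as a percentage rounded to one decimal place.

Numerator = 226
Determined eligible = 226 + 25 + 141 + 67 + 9 = 468
e = 468 / (468 + 35) = 468 / 503 = 0.9304
Eligible share of unknowns = 0.9304 × 207 = 192.59
Denominator = 468 + 192.59 = 660.59
RR3 = 226 / 660.59 = 0.3421

34.2%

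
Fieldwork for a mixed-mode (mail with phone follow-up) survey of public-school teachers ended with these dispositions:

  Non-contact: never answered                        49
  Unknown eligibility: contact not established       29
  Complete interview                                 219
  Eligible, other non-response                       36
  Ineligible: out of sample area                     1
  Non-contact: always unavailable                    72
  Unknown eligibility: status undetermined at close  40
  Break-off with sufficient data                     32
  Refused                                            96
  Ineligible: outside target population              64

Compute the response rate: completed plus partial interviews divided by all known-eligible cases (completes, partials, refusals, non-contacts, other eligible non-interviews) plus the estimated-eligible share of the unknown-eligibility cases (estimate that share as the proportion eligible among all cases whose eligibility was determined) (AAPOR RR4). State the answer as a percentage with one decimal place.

No answer / not reached = 49 + 72 = 121
Undetermined eligibility = 29 + 40 = 69
Not eligible = 64 + 1 = 65
Numerator → 219 + 32 = 251
Determined eligible → 219 + 32 + 96 + 121 + 36 = 504
e = 504 / (504 + 65) = 504 / 569 = 0.8858
e × U → 0.8858 × 69 = 61.12
Base → 504 + 61.12 = 565.12
RR4 = 251 / 565.12 = 0.4442

44.4%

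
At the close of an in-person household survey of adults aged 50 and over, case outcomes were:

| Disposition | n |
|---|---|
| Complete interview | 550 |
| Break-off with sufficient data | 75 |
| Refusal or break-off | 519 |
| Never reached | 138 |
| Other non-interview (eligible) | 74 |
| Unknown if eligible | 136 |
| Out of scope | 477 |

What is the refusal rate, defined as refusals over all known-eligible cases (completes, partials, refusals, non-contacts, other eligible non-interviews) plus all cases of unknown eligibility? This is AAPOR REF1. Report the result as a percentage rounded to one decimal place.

34.8%

Top → 519
Denom → 550 + 75 + 519 + 138 + 74 + 136 = 1492
REF1 = 519 / 1492 = 0.3479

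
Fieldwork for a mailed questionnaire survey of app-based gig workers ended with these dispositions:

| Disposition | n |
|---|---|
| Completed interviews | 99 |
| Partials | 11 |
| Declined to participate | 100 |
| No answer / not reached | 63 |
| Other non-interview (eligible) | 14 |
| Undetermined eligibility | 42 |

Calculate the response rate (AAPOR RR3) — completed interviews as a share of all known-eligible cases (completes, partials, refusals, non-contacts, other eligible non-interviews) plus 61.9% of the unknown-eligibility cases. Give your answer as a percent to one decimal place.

31.6%

Top = 99
Eligible (known) = 99 + 11 + 100 + 63 + 14 = 287
e × U = 0.6190 × 42 = 26.00
Base = 287 + 26.00 = 313.00
RR3 = 99 / 313.00 = 0.3163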